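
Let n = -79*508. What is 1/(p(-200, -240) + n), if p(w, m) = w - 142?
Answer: -1/40474 ≈ -2.4707e-5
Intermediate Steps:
p(w, m) = -142 + w
n = -40132
1/(p(-200, -240) + n) = 1/((-142 - 200) - 40132) = 1/(-342 - 40132) = 1/(-40474) = -1/40474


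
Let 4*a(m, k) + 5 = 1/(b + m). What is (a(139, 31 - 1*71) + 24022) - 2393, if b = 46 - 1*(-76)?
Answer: 5644843/261 ≈ 21628.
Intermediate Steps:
b = 122 (b = 46 + 76 = 122)
a(m, k) = -5/4 + 1/(4*(122 + m))
(a(139, 31 - 1*71) + 24022) - 2393 = ((-609 - 5*139)/(4*(122 + 139)) + 24022) - 2393 = ((¼)*(-609 - 695)/261 + 24022) - 2393 = ((¼)*(1/261)*(-1304) + 24022) - 2393 = (-326/261 + 24022) - 2393 = 6269416/261 - 2393 = 5644843/261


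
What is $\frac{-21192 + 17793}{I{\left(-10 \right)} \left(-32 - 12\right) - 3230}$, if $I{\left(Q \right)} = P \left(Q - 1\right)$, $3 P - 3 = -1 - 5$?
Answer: $\frac{1133}{1238} \approx 0.91519$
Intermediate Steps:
$P = -1$ ($P = 1 + \frac{-1 - 5}{3} = 1 + \frac{1}{3} \left(-6\right) = 1 - 2 = -1$)
$I{\left(Q \right)} = 1 - Q$ ($I{\left(Q \right)} = - (Q - 1) = - (-1 + Q) = 1 - Q$)
$\frac{-21192 + 17793}{I{\left(-10 \right)} \left(-32 - 12\right) - 3230} = \frac{-21192 + 17793}{\left(1 - -10\right) \left(-32 - 12\right) - 3230} = - \frac{3399}{\left(1 + 10\right) \left(-44\right) - 3230} = - \frac{3399}{11 \left(-44\right) - 3230} = - \frac{3399}{-484 - 3230} = - \frac{3399}{-3714} = \left(-3399\right) \left(- \frac{1}{3714}\right) = \frac{1133}{1238}$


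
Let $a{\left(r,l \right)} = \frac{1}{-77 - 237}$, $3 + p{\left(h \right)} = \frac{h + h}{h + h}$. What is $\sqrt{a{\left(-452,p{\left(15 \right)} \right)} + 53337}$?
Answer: $\frac{\sqrt{5258814538}}{314} \approx 230.95$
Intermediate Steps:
$p{\left(h \right)} = -2$ ($p{\left(h \right)} = -3 + \frac{h + h}{h + h} = -3 + \frac{2 h}{2 h} = -3 + 2 h \frac{1}{2 h} = -3 + 1 = -2$)
$a{\left(r,l \right)} = - \frac{1}{314}$ ($a{\left(r,l \right)} = \frac{1}{-314} = - \frac{1}{314}$)
$\sqrt{a{\left(-452,p{\left(15 \right)} \right)} + 53337} = \sqrt{- \frac{1}{314} + 53337} = \sqrt{\frac{16747817}{314}} = \frac{\sqrt{5258814538}}{314}$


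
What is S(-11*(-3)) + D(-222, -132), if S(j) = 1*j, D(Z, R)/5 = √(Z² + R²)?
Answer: 33 + 30*√1853 ≈ 1324.4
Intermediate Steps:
D(Z, R) = 5*√(R² + Z²) (D(Z, R) = 5*√(Z² + R²) = 5*√(R² + Z²))
S(j) = j
S(-11*(-3)) + D(-222, -132) = -11*(-3) + 5*√((-132)² + (-222)²) = 33 + 5*√(17424 + 49284) = 33 + 5*√66708 = 33 + 5*(6*√1853) = 33 + 30*√1853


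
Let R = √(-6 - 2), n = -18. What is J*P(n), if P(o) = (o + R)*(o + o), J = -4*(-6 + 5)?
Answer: 2592 - 288*I*√2 ≈ 2592.0 - 407.29*I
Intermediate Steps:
J = 4 (J = -4*(-1) = 4)
R = 2*I*√2 (R = √(-8) = 2*I*√2 ≈ 2.8284*I)
P(o) = 2*o*(o + 2*I*√2) (P(o) = (o + 2*I*√2)*(o + o) = (o + 2*I*√2)*(2*o) = 2*o*(o + 2*I*√2))
J*P(n) = 4*(2*(-18)*(-18 + 2*I*√2)) = 4*(648 - 72*I*√2) = 2592 - 288*I*√2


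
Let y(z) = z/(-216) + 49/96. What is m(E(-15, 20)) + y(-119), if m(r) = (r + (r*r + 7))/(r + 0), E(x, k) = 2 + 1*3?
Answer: 36553/4320 ≈ 8.4613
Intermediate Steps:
y(z) = 49/96 - z/216 (y(z) = z*(-1/216) + 49*(1/96) = -z/216 + 49/96 = 49/96 - z/216)
E(x, k) = 5 (E(x, k) = 2 + 3 = 5)
m(r) = (7 + r + r²)/r (m(r) = (r + (r² + 7))/r = (r + (7 + r²))/r = (7 + r + r²)/r)
m(E(-15, 20)) + y(-119) = (1 + 5 + 7/5) + (49/96 - 1/216*(-119)) = (1 + 5 + 7*(⅕)) + (49/96 + 119/216) = (1 + 5 + 7/5) + 917/864 = 37/5 + 917/864 = 36553/4320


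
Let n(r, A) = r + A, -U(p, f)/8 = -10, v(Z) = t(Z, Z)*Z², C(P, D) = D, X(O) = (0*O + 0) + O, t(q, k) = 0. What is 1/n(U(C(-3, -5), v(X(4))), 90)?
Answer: 1/170 ≈ 0.0058824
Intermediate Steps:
X(O) = O (X(O) = (0 + 0) + O = 0 + O = O)
v(Z) = 0 (v(Z) = 0*Z² = 0)
U(p, f) = 80 (U(p, f) = -8*(-10) = 80)
n(r, A) = A + r
1/n(U(C(-3, -5), v(X(4))), 90) = 1/(90 + 80) = 1/170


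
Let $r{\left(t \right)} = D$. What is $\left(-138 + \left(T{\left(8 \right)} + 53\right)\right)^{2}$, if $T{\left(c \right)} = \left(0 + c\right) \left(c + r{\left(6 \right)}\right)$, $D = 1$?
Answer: $169$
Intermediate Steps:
$r{\left(t \right)} = 1$
$T{\left(c \right)} = c \left(1 + c\right)$ ($T{\left(c \right)} = \left(0 + c\right) \left(c + 1\right) = c \left(1 + c\right)$)
$\left(-138 + \left(T{\left(8 \right)} + 53\right)\right)^{2} = \left(-138 + \left(8 \left(1 + 8\right) + 53\right)\right)^{2} = \left(-138 + \left(8 \cdot 9 + 53\right)\right)^{2} = \left(-138 + \left(72 + 53\right)\right)^{2} = \left(-138 + 125\right)^{2} = \left(-13\right)^{2} = 169$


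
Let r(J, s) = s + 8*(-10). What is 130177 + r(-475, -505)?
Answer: 129592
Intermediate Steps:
r(J, s) = -80 + s (r(J, s) = s - 80 = -80 + s)
130177 + r(-475, -505) = 130177 + (-80 - 505) = 130177 - 585 = 129592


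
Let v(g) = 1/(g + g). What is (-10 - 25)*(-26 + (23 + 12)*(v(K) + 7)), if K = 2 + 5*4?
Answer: -338485/44 ≈ -7692.8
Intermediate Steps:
K = 22 (K = 2 + 20 = 22)
v(g) = 1/(2*g)
(-10 - 25)*(-26 + (23 + 12)*(v(K) + 7)) = (-10 - 25)*(-26 + (23 + 12)*((½)/22 + 7)) = -35*(-26 + 35*((½)*(1/22) + 7)) = -35*(-26 + 35*(1/44 + 7)) = -35*(-26 + 35*(309/44)) = -35*(-26 + 10815/44) = -35*9671/44 = -338485/44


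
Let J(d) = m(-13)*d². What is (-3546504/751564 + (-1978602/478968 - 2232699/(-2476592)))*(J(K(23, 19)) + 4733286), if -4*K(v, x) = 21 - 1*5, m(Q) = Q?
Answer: -24954247963802292854699/663326984821336 ≈ -3.7620e+7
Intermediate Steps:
K(v, x) = -4 (K(v, x) = -(21 - 1*5)/4 = -(21 - 5)/4 = -¼*16 = -4)
J(d) = -13*d²
(-3546504/751564 + (-1978602/478968 - 2232699/(-2476592)))*(J(K(23, 19)) + 4733286) = (-3546504/751564 + (-1978602/478968 - 2232699/(-2476592)))*(-13*(-4)² + 4733286) = (-3546504*1/751564 + (-1978602*1/478968 - 2232699*(-1/2476592)))*(-13*16 + 4733286) = (-886626/187891 + (-329767/79828 + 2232699/2476592))*(-208 + 4733286) = (-886626/187891 - 159616604573/49425346544)*4733078 = -73812320754746087/9286577787498704*4733078 = -24954247963802292854699/663326984821336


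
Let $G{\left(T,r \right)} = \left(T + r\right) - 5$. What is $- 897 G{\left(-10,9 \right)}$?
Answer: $5382$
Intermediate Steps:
$G{\left(T,r \right)} = -5 + T + r$
$- 897 G{\left(-10,9 \right)} = - 897 \left(-5 - 10 + 9\right) = \left(-897\right) \left(-6\right) = 5382$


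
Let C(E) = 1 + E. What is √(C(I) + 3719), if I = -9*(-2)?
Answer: √3738 ≈ 61.139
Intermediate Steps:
I = 18
√(C(I) + 3719) = √((1 + 18) + 3719) = √(19 + 3719) = √3738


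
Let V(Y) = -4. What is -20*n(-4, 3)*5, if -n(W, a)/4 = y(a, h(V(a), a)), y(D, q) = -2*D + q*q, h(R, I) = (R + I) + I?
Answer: -800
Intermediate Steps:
h(R, I) = R + 2*I (h(R, I) = (I + R) + I = R + 2*I)
y(D, q) = q**2 - 2*D (y(D, q) = -2*D + q**2 = q**2 - 2*D)
n(W, a) = -4*(-4 + 2*a)**2 + 8*a (n(W, a) = -4*((-4 + 2*a)**2 - 2*a) = -4*(-4 + 2*a)**2 + 8*a)
-20*n(-4, 3)*5 = -20*(-16*(-2 + 3)**2 + 8*3)*5 = -20*(-16*1**2 + 24)*5 = -20*(-16*1 + 24)*5 = -20*(-16 + 24)*5 = -20*8*5 = -160*5 = -800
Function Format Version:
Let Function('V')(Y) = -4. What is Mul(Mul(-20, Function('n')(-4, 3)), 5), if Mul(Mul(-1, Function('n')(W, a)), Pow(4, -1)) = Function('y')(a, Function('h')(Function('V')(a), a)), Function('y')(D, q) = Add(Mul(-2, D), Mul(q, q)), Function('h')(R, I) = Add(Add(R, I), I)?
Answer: -800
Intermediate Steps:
Function('h')(R, I) = Add(R, Mul(2, I)) (Function('h')(R, I) = Add(Add(I, R), I) = Add(R, Mul(2, I)))
Function('y')(D, q) = Add(Pow(q, 2), Mul(-2, D)) (Function('y')(D, q) = Add(Mul(-2, D), Pow(q, 2)) = Add(Pow(q, 2), Mul(-2, D)))
Function('n')(W, a) = Add(Mul(-4, Pow(Add(-4, Mul(2, a)), 2)), Mul(8, a)) (Function('n')(W, a) = Mul(-4, Add(Pow(Add(-4, Mul(2, a)), 2), Mul(-2, a))) = Add(Mul(-4, Pow(Add(-4, Mul(2, a)), 2)), Mul(8, a)))
Mul(Mul(-20, Function('n')(-4, 3)), 5) = Mul(Mul(-20, Add(Mul(-16, Pow(Add(-2, 3), 2)), Mul(8, 3))), 5) = Mul(Mul(-20, Add(Mul(-16, Pow(1, 2)), 24)), 5) = Mul(Mul(-20, Add(Mul(-16, 1), 24)), 5) = Mul(Mul(-20, Add(-16, 24)), 5) = Mul(Mul(-20, 8), 5) = Mul(-160, 5) = -800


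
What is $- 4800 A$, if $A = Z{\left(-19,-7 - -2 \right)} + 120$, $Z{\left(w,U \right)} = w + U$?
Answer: $-460800$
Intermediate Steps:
$Z{\left(w,U \right)} = U + w$
$A = 96$ ($A = \left(\left(-7 - -2\right) - 19\right) + 120 = \left(\left(-7 + 2\right) - 19\right) + 120 = \left(-5 - 19\right) + 120 = -24 + 120 = 96$)
$- 4800 A = \left(-4800\right) 96 = -460800$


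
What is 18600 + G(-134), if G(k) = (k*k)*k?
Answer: -2387504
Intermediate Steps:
G(k) = k³ (G(k) = k²*k = k³)
18600 + G(-134) = 18600 + (-134)³ = 18600 - 2406104 = -2387504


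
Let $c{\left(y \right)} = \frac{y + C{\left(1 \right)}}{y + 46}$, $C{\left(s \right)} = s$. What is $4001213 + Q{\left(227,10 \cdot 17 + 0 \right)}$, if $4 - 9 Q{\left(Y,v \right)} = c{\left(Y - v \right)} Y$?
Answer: $\frac{3709111697}{927} \approx 4.0012 \cdot 10^{6}$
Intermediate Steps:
$c{\left(y \right)} = \frac{1 + y}{46 + y}$ ($c{\left(y \right)} = \frac{y + 1}{y + 46} = \frac{1 + y}{46 + y}$)
$Q{\left(Y,v \right)} = \frac{4}{9} - \frac{Y \left(1 + Y - v\right)}{9 \left(46 + Y - v\right)}$ ($Q{\left(Y,v \right)} = \frac{4}{9} - \frac{\frac{1 + \left(Y - v\right)}{46 + \left(Y - v\right)} Y}{9} = \frac{4}{9} - \frac{\frac{1 + Y - v}{46 + Y - v} Y}{9} = \frac{4}{9} - \frac{Y \frac{1}{46 + Y - v} \left(1 + Y - v\right)}{9} = \frac{4}{9} - \frac{Y \left(1 + Y - v\right)}{9 \left(46 + Y - v\right)}$)
$4001213 + Q{\left(227,10 \cdot 17 + 0 \right)} = 4001213 + \frac{184 - 4 \left(10 \cdot 17 + 0\right) + 4 \cdot 227 - 227 \left(1 + 227 - \left(10 \cdot 17 + 0\right)\right)}{9 \left(46 + 227 - \left(10 \cdot 17 + 0\right)\right)} = 4001213 + \frac{184 - 4 \left(170 + 0\right) + 908 - 227 \left(1 + 227 - \left(170 + 0\right)\right)}{9 \left(46 + 227 - \left(170 + 0\right)\right)} = 4001213 + \frac{184 - 680 + 908 - 227 \left(1 + 227 - 170\right)}{9 \left(46 + 227 - 170\right)} = 4001213 + \frac{184 - 680 + 908 - 227 \cdot 58}{9 \cdot 103} = 4001213 + \frac{1}{9} \cdot \frac{1}{103} \left(184 - 680 + 908 - 13166\right) = 4001213 + \frac{1}{9} \cdot \frac{1}{103} \left(-12754\right) = 4001213 - \frac{12754}{927} = \frac{3709111697}{927}$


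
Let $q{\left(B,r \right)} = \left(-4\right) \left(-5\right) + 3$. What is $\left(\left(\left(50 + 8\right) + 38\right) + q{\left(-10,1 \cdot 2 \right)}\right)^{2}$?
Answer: $14161$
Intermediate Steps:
$q{\left(B,r \right)} = 23$ ($q{\left(B,r \right)} = 20 + 3 = 23$)
$\left(\left(\left(50 + 8\right) + 38\right) + q{\left(-10,1 \cdot 2 \right)}\right)^{2} = \left(\left(\left(50 + 8\right) + 38\right) + 23\right)^{2} = \left(\left(58 + 38\right) + 23\right)^{2} = \left(96 + 23\right)^{2} = 119^{2} = 14161$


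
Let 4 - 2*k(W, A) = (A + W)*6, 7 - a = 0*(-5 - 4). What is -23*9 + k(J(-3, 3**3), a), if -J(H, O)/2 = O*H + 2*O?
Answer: -388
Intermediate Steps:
a = 7 (a = 7 - 0*(-5 - 4) = 7 - 0*(-9) = 7 - 1*0 = 7 + 0 = 7)
J(H, O) = -4*O - 2*H*O (J(H, O) = -2*(O*H + 2*O) = -2*(H*O + 2*O) = -2*(2*O + H*O) = -4*O - 2*H*O)
k(W, A) = 2 - 3*A - 3*W (k(W, A) = 2 - (A + W)*6/2 = 2 - (6*A + 6*W)/2 = 2 + (-3*A - 3*W) = 2 - 3*A - 3*W)
-23*9 + k(J(-3, 3**3), a) = -23*9 + (2 - 3*7 - (-6)*3**3*(2 - 3)) = -207 + (2 - 21 - (-6)*27*(-1)) = -207 + (2 - 21 - 3*54) = -207 + (2 - 21 - 162) = -207 - 181 = -388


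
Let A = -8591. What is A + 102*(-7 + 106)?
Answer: 1507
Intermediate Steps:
A + 102*(-7 + 106) = -8591 + 102*(-7 + 106) = -8591 + 102*99 = -8591 + 10098 = 1507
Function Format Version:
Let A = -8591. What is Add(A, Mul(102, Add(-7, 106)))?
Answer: 1507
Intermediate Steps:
Add(A, Mul(102, Add(-7, 106))) = Add(-8591, Mul(102, Add(-7, 106))) = Add(-8591, Mul(102, 99)) = Add(-8591, 10098) = 1507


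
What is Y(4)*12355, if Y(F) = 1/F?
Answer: 12355/4 ≈ 3088.8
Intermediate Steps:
Y(4)*12355 = 12355/4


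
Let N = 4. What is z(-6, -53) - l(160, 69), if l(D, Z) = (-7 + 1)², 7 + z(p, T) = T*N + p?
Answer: -261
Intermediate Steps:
z(p, T) = -7 + p + 4*T (z(p, T) = -7 + (T*4 + p) = -7 + (4*T + p) = -7 + (p + 4*T) = -7 + p + 4*T)
l(D, Z) = 36 (l(D, Z) = (-6)² = 36)
z(-6, -53) - l(160, 69) = (-7 - 6 + 4*(-53)) - 1*36 = (-7 - 6 - 212) - 36 = -225 - 36 = -261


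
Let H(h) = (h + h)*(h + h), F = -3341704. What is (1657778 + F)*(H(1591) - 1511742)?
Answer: -14504297897732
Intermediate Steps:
H(h) = 4*h² (H(h) = (2*h)*(2*h) = 4*h²)
(1657778 + F)*(H(1591) - 1511742) = (1657778 - 3341704)*(4*1591² - 1511742) = -1683926*(4*2531281 - 1511742) = -1683926*(10125124 - 1511742) = -1683926*8613382 = -14504297897732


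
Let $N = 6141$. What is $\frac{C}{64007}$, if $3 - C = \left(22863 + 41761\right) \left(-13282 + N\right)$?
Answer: $\frac{461479987}{64007} \approx 7209.8$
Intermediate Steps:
$C = 461479987$ ($C = 3 - \left(22863 + 41761\right) \left(-13282 + 6141\right) = 3 - 64624 \left(-7141\right) = 3 - -461479984 = 3 + 461479984 = 461479987$)
$\frac{C}{64007} = \frac{461479987}{64007}$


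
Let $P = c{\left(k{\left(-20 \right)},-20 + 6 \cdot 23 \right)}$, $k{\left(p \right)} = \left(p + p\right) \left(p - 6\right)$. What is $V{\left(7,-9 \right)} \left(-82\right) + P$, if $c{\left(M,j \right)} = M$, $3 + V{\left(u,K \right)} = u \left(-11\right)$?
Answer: $7600$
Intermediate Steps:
$V{\left(u,K \right)} = -3 - 11 u$ ($V{\left(u,K \right)} = -3 + u \left(-11\right) = -3 - 11 u$)
$k{\left(p \right)} = 2 p \left(-6 + p\right)$
$P = 1040$ ($P = 2 \left(-20\right) \left(-6 - 20\right) = 2 \left(-20\right) \left(-26\right) = 1040$)
$V{\left(7,-9 \right)} \left(-82\right) + P = \left(-3 - 77\right) \left(-82\right) + 1040 = \left(-80\right) \left(-82\right) + 1040 = 6560 + 1040 = 7600$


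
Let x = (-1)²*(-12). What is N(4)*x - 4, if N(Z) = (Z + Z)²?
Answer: -772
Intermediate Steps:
N(Z) = 4*Z² (N(Z) = (2*Z)² = 4*Z²)
x = -12 (x = 1*(-12) = -12)
N(4)*x - 4 = (4*4²)*(-12) - 4 = (4*16)*(-12) - 4 = 64*(-12) - 4 = -768 - 4 = -772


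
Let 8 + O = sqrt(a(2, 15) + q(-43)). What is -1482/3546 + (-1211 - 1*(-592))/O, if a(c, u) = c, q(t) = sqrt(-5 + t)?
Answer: -247/591 + 619/(8 - sqrt(2 + 4*I*sqrt(3))) ≈ 97.851 + 27.097*I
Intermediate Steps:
O = -8 + sqrt(2 + 4*I*sqrt(3)) (O = -8 + sqrt(2 + sqrt(-5 - 43)) = -8 + sqrt(2 + sqrt(-48)) = -8 + sqrt(2 + 4*I*sqrt(3)) ≈ -5.8539 + 1.6142*I)
-1482/3546 + (-1211 - 1*(-592))/O = -1482/3546 + (-1211 - 1*(-592))/(-8 + sqrt(2 + 4*I*sqrt(3))) = -1482*1/3546 + (-1211 + 592)/(-8 + sqrt(2 + 4*I*sqrt(3))) = -247/591 - 619/(-8 + sqrt(2 + 4*I*sqrt(3)))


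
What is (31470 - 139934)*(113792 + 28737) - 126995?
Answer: -15459392451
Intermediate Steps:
(31470 - 139934)*(113792 + 28737) - 126995 = -108464*142529 - 126995 = -15459265456 - 126995 = -15459392451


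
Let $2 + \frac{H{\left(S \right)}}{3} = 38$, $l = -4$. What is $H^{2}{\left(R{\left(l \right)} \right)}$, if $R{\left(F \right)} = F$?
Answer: $11664$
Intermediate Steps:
$H{\left(S \right)} = 108$ ($H{\left(S \right)} = -6 + 3 \cdot 38 = -6 + 114 = 108$)
$H^{2}{\left(R{\left(l \right)} \right)} = 108^{2} = 11664$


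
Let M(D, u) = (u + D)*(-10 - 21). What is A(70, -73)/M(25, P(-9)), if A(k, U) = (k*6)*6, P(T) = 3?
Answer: -90/31 ≈ -2.9032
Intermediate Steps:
M(D, u) = -31*D - 31*u (M(D, u) = (D + u)*(-31) = -31*D - 31*u)
A(k, U) = 36*k (A(k, U) = (6*k)*6 = 36*k)
A(70, -73)/M(25, P(-9)) = (36*70)/(-31*25 - 31*3) = 2520/(-775 - 93) = 2520/(-868) = 2520*(-1/868) = -90/31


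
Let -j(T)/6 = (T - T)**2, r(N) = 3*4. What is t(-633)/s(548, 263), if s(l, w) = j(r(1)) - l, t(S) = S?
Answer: 633/548 ≈ 1.1551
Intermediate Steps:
r(N) = 12
j(T) = 0 (j(T) = -6*(T - T)**2 = -6*0**2 = -6*0 = 0)
s(l, w) = -l (s(l, w) = 0 - l = -l)
t(-633)/s(548, 263) = -633/((-1*548)) = -633/(-548) = -633*(-1/548) = 633/548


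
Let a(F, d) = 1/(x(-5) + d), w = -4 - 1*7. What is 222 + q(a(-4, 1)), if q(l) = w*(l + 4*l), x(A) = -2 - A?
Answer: 833/4 ≈ 208.25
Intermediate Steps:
w = -11 (w = -4 - 7 = -11)
a(F, d) = 1/(3 + d) (a(F, d) = 1/((-2 - 1*(-5)) + d) = 1/((-2 + 5) + d) = 1/(3 + d))
q(l) = -55*l (q(l) = -11*(l + 4*l) = -55*l)
222 + q(a(-4, 1)) = 222 - 55/(3 + 1) = 222 - 55/4 = 833/4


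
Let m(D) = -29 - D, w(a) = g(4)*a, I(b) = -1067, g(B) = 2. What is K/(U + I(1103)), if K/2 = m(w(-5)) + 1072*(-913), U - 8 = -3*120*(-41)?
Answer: -1957510/13701 ≈ -142.87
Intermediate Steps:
U = 14768 (U = 8 - 3*120*(-41) = 8 - 360*(-41) = 8 + 14760 = 14768)
w(a) = 2*a
K = -1957510 (K = 2*((-29 - 2*(-5)) + 1072*(-913)) = 2*((-29 - 1*(-10)) - 978736) = 2*((-29 + 10) - 978736) = 2*(-19 - 978736) = 2*(-978755) = -1957510)
K/(U + I(1103)) = -1957510/(14768 - 1067) = -1957510/13701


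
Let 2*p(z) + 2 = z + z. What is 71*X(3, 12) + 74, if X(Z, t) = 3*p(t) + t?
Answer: 3269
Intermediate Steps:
p(z) = -1 + z (p(z) = -1 + (z + z)/2 = -1 + (2*z)/2 = -1 + z)
X(Z, t) = -3 + 4*t (X(Z, t) = 3*(-1 + t) + t = (-3 + 3*t) + t = -3 + 4*t)
71*X(3, 12) + 74 = 71*(-3 + 4*12) + 74 = 71*(-3 + 48) + 74 = 71*45 + 74 = 3195 + 74 = 3269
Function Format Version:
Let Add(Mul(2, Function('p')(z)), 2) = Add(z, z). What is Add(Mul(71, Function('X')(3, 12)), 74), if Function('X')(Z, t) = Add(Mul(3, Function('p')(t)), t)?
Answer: 3269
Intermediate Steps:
Function('p')(z) = Add(-1, z) (Function('p')(z) = Add(-1, Mul(Rational(1, 2), Add(z, z))) = Add(-1, Mul(Rational(1, 2), Mul(2, z))) = Add(-1, z))
Function('X')(Z, t) = Add(-3, Mul(4, t)) (Function('X')(Z, t) = Add(Mul(3, Add(-1, t)), t) = Add(Add(-3, Mul(3, t)), t) = Add(-3, Mul(4, t)))
Add(Mul(71, Function('X')(3, 12)), 74) = Add(Mul(71, Add(-3, Mul(4, 12))), 74) = Add(Mul(71, Add(-3, 48)), 74) = Add(Mul(71, 45), 74) = Add(3195, 74) = 3269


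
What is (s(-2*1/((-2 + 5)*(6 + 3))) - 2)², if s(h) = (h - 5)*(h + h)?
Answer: 828100/531441 ≈ 1.5582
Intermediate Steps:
s(h) = 2*h*(-5 + h) (s(h) = (-5 + h)*(2*h) = 2*h*(-5 + h))
(s(-2*1/((-2 + 5)*(6 + 3))) - 2)² = (2*(-2*1/((-2 + 5)*(6 + 3)))*(-5 - 2*1/((-2 + 5)*(6 + 3))) - 2)² = (2*(-2/(3*9))*(-5 - 2/(3*9)) - 2)² = (2*(-2/27)*(-5 - 2/27) - 2)² = (2*(-2/27)*(-137/27) - 2)² = (548/729 - 2)² = (-910/729)² = 828100/531441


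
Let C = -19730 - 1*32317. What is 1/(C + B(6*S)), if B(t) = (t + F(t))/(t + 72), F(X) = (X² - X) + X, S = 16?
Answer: -7/363941 ≈ -1.9234e-5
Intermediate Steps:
F(X) = X²
C = -52047 (C = -19730 - 32317 = -52047)
B(t) = (t + t²)/(72 + t) (B(t) = (t + t²)/(t + 72) = (t + t²)/(72 + t))
1/(C + B(6*S)) = 1/(-52047 + (6*16)*(1 + 6*16)/(72 + 6*16)) = 1/(-52047 + 96*(1 + 96)/(72 + 96)) = 1/(-52047 + 96*97/168) = 1/(-52047 + 96*(1/168)*97) = 1/(-52047 + 388/7) = 1/(-363941/7) = -7/363941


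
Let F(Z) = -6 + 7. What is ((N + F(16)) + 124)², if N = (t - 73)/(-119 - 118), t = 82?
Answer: 97456384/6241 ≈ 15616.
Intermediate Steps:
F(Z) = 1
N = -3/79 (N = (82 - 73)/(-119 - 118) = 9/(-237) = 9*(-1/237) = -3/79 ≈ -0.037975)
((N + F(16)) + 124)² = ((-3/79 + 1) + 124)² = (76/79 + 124)² = (9872/79)² = 97456384/6241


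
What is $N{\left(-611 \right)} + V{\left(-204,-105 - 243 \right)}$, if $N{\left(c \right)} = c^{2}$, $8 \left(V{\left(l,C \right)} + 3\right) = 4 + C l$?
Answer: $\frac{764385}{2} \approx 3.8219 \cdot 10^{5}$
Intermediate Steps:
$V{\left(l,C \right)} = - \frac{5}{2} + \frac{C l}{8}$ ($V{\left(l,C \right)} = -3 + \frac{4 + C l}{8} = -3 + \left(\frac{1}{2} + \frac{C l}{8}\right) = - \frac{5}{2} + \frac{C l}{8}$)
$N{\left(-611 \right)} + V{\left(-204,-105 - 243 \right)} = \left(-611\right)^{2} - \left(\frac{5}{2} - \frac{1}{8} \left(-105 - 243\right) \left(-204\right)\right) = 373321 - \left(\frac{5}{2} - \frac{1}{8} \left(-105 - 243\right) \left(-204\right)\right) = 373321 - \left(\frac{5}{2} + \frac{87}{2} \left(-204\right)\right) = 373321 + \left(- \frac{5}{2} + 8874\right) = 373321 + \frac{17743}{2} = \frac{764385}{2}$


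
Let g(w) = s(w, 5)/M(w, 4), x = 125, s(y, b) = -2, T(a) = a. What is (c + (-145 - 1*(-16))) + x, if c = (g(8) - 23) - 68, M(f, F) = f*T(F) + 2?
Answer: -1616/17 ≈ -95.059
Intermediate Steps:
M(f, F) = 2 + F*f (M(f, F) = f*F + 2 = F*f + 2 = 2 + F*f)
g(w) = -2/(2 + 4*w)
c = -1548/17 (c = (-1/(1 + 2*8) - 23) - 68 = (-1/(1 + 16) - 23) - 68 = (-1/17 - 23) - 68 = -392/17 - 68 = -1548/17 ≈ -91.059)
(c + (-145 - 1*(-16))) + x = (-1548/17 + (-145 - 1*(-16))) + 125 = (-1548/17 + (-145 + 16)) + 125 = (-1548/17 - 129) + 125 = -3741/17 + 125 = -1616/17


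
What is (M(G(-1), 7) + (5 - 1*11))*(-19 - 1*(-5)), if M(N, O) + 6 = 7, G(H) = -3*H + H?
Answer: 70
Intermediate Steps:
G(H) = -2*H
M(N, O) = 1 (M(N, O) = -6 + 7 = 1)
(M(G(-1), 7) + (5 - 1*11))*(-19 - 1*(-5)) = (1 + (5 - 1*11))*(-19 - 1*(-5)) = (1 + (5 - 11))*(-19 + 5) = (1 - 6)*(-14) = -5*(-14) = 70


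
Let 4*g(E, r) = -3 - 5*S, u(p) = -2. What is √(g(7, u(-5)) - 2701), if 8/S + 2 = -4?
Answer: I*√97203/6 ≈ 51.962*I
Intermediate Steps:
S = -4/3 (S = 8/(-2 - 4) = 8/(-6) = 8*(-⅙) = -4/3 ≈ -1.3333)
g(E, r) = 11/12 (g(E, r) = (-3 - 5*(-4/3))/4 = (-3 + 20/3)/4 = (¼)*(11/3) = 11/12)
√(g(7, u(-5)) - 2701) = √(11/12 - 2701) = √(-32401/12) = I*√97203/6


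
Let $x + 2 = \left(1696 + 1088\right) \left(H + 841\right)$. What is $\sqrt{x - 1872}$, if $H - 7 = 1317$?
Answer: $\sqrt{6025486} \approx 2454.7$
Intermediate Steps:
$H = 1324$ ($H = 7 + 1317 = 1324$)
$x = 6027358$ ($x = -2 + \left(1696 + 1088\right) \left(1324 + 841\right) = -2 + 2784 \cdot 2165 = -2 + 6027360 = 6027358$)
$\sqrt{x - 1872} = \sqrt{6027358 - 1872} = \sqrt{6025486}$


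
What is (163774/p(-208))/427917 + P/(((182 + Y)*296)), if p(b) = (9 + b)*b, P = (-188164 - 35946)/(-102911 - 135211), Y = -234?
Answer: -2699721509243/52018274543612832 ≈ -5.1899e-5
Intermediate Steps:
P = 112055/119061 (P = -224110/(-238122) = -224110*(-1/238122) = 112055/119061 ≈ 0.94116)
p(b) = b*(9 + b)
(163774/p(-208))/427917 + P/(((182 + Y)*296)) = (163774/((-208*(9 - 208))))/427917 + 112055/(119061*(((182 - 234)*296))) = (163774/((-208*(-199))))*(1/427917) + 112055/(119061*((-52*296))) = (163774/41392)*(1/427917) + (112055/119061)/(-15392) = (163774*(1/41392))*(1/427917) + (112055/119061)*(-1/15392) = (6299/1592)*(1/427917) - 112055/1832586912 = 6299/681243864 - 112055/1832586912 = -2699721509243/52018274543612832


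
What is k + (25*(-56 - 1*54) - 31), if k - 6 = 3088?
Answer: 313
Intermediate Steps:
k = 3094 (k = 6 + 3088 = 3094)
k + (25*(-56 - 1*54) - 31) = 3094 + (25*(-56 - 1*54) - 31) = 3094 + (25*(-56 - 54) - 31) = 3094 + (25*(-110) - 31) = 3094 + (-2750 - 31) = 3094 - 2781 = 313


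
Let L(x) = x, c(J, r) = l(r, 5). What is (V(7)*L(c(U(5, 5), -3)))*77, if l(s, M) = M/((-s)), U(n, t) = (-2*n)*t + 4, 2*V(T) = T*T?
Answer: 18865/6 ≈ 3144.2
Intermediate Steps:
V(T) = T²/2 (V(T) = (T*T)/2 = T²/2)
U(n, t) = 4 - 2*n*t (U(n, t) = -2*n*t + 4 = 4 - 2*n*t)
l(s, M) = -M/s (l(s, M) = M*(-1/s) = -M/s)
c(J, r) = -5/r (c(J, r) = -1*5/r = -5/r)
(V(7)*L(c(U(5, 5), -3)))*77 = (((½)*7²)*(-5/(-3)))*77 = (((½)*49)*(-5*(-⅓)))*77 = ((49/2)*(5/3))*77 = (245/6)*77 = 18865/6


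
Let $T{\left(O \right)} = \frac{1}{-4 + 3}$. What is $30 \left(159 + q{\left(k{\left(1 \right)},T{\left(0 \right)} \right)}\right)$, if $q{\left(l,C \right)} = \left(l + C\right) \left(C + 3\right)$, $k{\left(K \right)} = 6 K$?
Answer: $5070$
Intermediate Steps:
$T{\left(O \right)} = -1$ ($T{\left(O \right)} = \frac{1}{-1} = -1$)
$q{\left(l,C \right)} = \left(3 + C\right) \left(C + l\right)$ ($q{\left(l,C \right)} = \left(C + l\right) \left(3 + C\right) = \left(3 + C\right) \left(C + l\right)$)
$30 \left(159 + q{\left(k{\left(1 \right)},T{\left(0 \right)} \right)}\right) = 30 \left(159 + \left(\left(-1\right)^{2} + 3 \left(-1\right) + 3 \cdot 6 \cdot 1 - 6 \cdot 1\right)\right) = 30 \left(159 + \left(1 - 3 + 3 \cdot 6 - 6\right)\right) = 30 \left(159 + \left(1 - 3 + 18 - 6\right)\right) = 30 \left(159 + 10\right) = 30 \cdot 169 = 5070$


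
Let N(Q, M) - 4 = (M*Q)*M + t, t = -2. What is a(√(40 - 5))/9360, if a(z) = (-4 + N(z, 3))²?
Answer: 2839/9360 - √35/260 ≈ 0.28056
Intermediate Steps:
N(Q, M) = 2 + Q*M² (N(Q, M) = 4 + ((M*Q)*M - 2) = 4 + (Q*M² - 2) = 4 + (-2 + Q*M²) = 2 + Q*M²)
a(z) = (-2 + 9*z)² (a(z) = (-4 + (2 + z*3²))² = (-4 + (2 + z*9))² = (-4 + (2 + 9*z))² = (-2 + 9*z)²)
a(√(40 - 5))/9360 = (-2 + 9*√(40 - 5))²/9360 = (-2 + 9*√35)²*(1/9360) = (-2 + 9*√35)²/9360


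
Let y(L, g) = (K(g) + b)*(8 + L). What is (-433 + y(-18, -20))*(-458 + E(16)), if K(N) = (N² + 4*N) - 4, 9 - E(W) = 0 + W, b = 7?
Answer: 1703295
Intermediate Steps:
E(W) = 9 - W (E(W) = 9 - (0 + W) = 9 - W)
K(N) = -4 + N² + 4*N
y(L, g) = (8 + L)*(3 + g² + 4*g) (y(L, g) = ((-4 + g² + 4*g) + 7)*(8 + L) = (3 + g² + 4*g)*(8 + L) = (8 + L)*(3 + g² + 4*g))
(-433 + y(-18, -20))*(-458 + E(16)) = (-433 + (24 + 7*(-18) + 8*(-20)² + 32*(-20) - 18*(-4 + (-20)² + 4*(-20))))*(-458 + (9 - 1*16)) = (-433 + (24 - 126 + 8*400 - 640 - 18*(-4 + 400 - 80)))*(-458 + (9 - 16)) = (-433 + (24 - 126 + 3200 - 640 - 18*316))*(-458 - 7) = (-433 + (24 - 126 + 3200 - 640 - 5688))*(-465) = (-433 - 3230)*(-465) = -3663*(-465) = 1703295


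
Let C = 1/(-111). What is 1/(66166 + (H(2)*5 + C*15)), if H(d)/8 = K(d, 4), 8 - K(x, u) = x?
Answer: 37/2457017 ≈ 1.5059e-5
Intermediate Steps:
K(x, u) = 8 - x
C = -1/111 ≈ -0.0090090
H(d) = 64 - 8*d (H(d) = 8*(8 - d) = 64 - 8*d)
1/(66166 + (H(2)*5 + C*15)) = 1/(66166 + ((64 - 8*2)*5 - 1/111*15)) = 1/(66166 + ((64 - 16)*5 - 5/37)) = 1/(66166 + (48*5 - 5/37)) = 1/(66166 + (240 - 5/37)) = 1/(66166 + 8875/37) = 1/(2457017/37) = 37/2457017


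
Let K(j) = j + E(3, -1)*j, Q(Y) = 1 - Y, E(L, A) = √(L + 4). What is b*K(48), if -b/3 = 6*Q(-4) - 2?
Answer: -4032 - 4032*√7 ≈ -14700.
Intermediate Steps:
E(L, A) = √(4 + L)
K(j) = j + j*√7 (K(j) = j + √(4 + 3)*j = j + √7*j = j + j*√7)
b = -84 (b = -3*(6*(1 - 1*(-4)) - 2) = -3*(6*(1 + 4) - 2) = -3*(6*5 - 2) = -3*(30 - 2) = -3*28 = -84)
b*K(48) = -4032*(1 + √7) = -84*(48 + 48*√7) = -4032 - 4032*√7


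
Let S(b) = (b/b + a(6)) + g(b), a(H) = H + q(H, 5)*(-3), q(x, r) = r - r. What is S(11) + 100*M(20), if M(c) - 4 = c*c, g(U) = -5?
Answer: 40402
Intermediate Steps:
q(x, r) = 0
a(H) = H (a(H) = H + 0*(-3) = H + 0 = H)
S(b) = 2 (S(b) = (b/b + 6) - 5 = (1 + 6) - 5 = 7 - 5 = 2)
M(c) = 4 + c**2 (M(c) = 4 + c*c = 4 + c**2)
S(11) + 100*M(20) = 2 + 100*(4 + 20**2) = 2 + 100*(4 + 400) = 2 + 100*404 = 2 + 40400 = 40402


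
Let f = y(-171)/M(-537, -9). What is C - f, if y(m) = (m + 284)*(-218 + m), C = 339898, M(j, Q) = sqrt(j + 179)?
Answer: 339898 - 43957*I*sqrt(358)/358 ≈ 3.399e+5 - 2323.2*I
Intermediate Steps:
M(j, Q) = sqrt(179 + j)
y(m) = (-218 + m)*(284 + m) (y(m) = (284 + m)*(-218 + m) = (-218 + m)*(284 + m))
f = 43957*I*sqrt(358)/358 (f = (-61912 + (-171)**2 + 66*(-171))/(sqrt(179 - 537)) = (-61912 + 29241 - 11286)/(sqrt(-358)) = -43957*(-I*sqrt(358)/358) = -(-43957)*I*sqrt(358)/358 = 43957*I*sqrt(358)/358 ≈ 2323.2*I)
C - f = 339898 - 43957*I*sqrt(358)/358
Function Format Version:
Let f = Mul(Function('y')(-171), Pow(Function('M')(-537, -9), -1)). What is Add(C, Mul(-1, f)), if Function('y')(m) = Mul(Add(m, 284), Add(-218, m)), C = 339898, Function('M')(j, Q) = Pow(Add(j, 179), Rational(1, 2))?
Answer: Add(339898, Mul(Rational(-43957, 358), I, Pow(358, Rational(1, 2)))) ≈ Add(3.3990e+5, Mul(-2323.2, I))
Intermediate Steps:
Function('M')(j, Q) = Pow(Add(179, j), Rational(1, 2))
Function('y')(m) = Mul(Add(-218, m), Add(284, m)) (Function('y')(m) = Mul(Add(284, m), Add(-218, m)) = Mul(Add(-218, m), Add(284, m)))
f = Mul(Rational(43957, 358), I, Pow(358, Rational(1, 2))) (f = Mul(Add(-61912, Pow(-171, 2), Mul(66, -171)), Pow(Pow(Add(179, -537), Rational(1, 2)), -1)) = Mul(Add(-61912, 29241, -11286), Pow(Pow(-358, Rational(1, 2)), -1)) = Mul(-43957, Pow(Mul(I, Pow(358, Rational(1, 2))), -1)) = Mul(-43957, Mul(Rational(-1, 358), I, Pow(358, Rational(1, 2)))) = Mul(Rational(43957, 358), I, Pow(358, Rational(1, 2))) ≈ Mul(2323.2, I))
Add(C, Mul(-1, f)) = Add(339898, Mul(-1, Mul(Rational(43957, 358), I, Pow(358, Rational(1, 2))))) = Add(339898, Mul(Rational(-43957, 358), I, Pow(358, Rational(1, 2))))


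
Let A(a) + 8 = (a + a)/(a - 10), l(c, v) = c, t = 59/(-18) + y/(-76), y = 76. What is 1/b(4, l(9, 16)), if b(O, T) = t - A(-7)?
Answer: 306/887 ≈ 0.34498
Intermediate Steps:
t = -77/18 (t = 59/(-18) + 76/(-76) = 59*(-1/18) + 76*(-1/76) = -59/18 - 1 = -77/18 ≈ -4.2778)
A(a) = -8 + 2*a/(-10 + a) (A(a) = -8 + (a + a)/(a - 10) = -8 + (2*a)/(-10 + a) = -8 + 2*a/(-10 + a))
b(O, T) = 887/306 (b(O, T) = -77/18 - 2*(40 - 3*(-7))/(-10 - 7) = -77/18 - 2*(40 + 21)/(-17) = -77/18 - 2*(-1)*61/17 = -77/18 - 1*(-122/17) = -77/18 + 122/17 = 887/306)
1/b(4, l(9, 16)) = 1/(887/306) = 306/887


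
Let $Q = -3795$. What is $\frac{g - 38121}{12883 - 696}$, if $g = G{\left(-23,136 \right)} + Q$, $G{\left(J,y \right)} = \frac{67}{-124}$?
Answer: $- \frac{5197651}{1511188} \approx -3.4394$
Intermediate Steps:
$G{\left(J,y \right)} = - \frac{67}{124}$ ($G{\left(J,y \right)} = 67 \left(- \frac{1}{124}\right) = - \frac{67}{124}$)
$g = - \frac{470647}{124}$ ($g = - \frac{67}{124} - 3795 = - \frac{470647}{124} \approx -3795.5$)
$\frac{g - 38121}{12883 - 696} = \frac{- \frac{470647}{124} - 38121}{12883 - 696} = - \frac{5197651}{124 \cdot 12187} = \left(- \frac{5197651}{124}\right) \frac{1}{12187} = - \frac{5197651}{1511188}$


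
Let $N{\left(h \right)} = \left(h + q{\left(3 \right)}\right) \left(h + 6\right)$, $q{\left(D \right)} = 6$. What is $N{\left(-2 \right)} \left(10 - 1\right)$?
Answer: $144$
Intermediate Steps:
$N{\left(h \right)} = \left(6 + h\right)^{2}$ ($N{\left(h \right)} = \left(h + 6\right) \left(h + 6\right) = \left(6 + h\right) \left(6 + h\right) = \left(6 + h\right)^{2}$)
$N{\left(-2 \right)} \left(10 - 1\right) = \left(36 + \left(-2\right)^{2} + 12 \left(-2\right)\right) \left(10 - 1\right) = \left(36 + 4 - 24\right) 9 = 16 \cdot 9 = 144$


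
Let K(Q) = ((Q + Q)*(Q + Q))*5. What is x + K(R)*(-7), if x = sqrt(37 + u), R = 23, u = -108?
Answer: -74060 + I*sqrt(71) ≈ -74060.0 + 8.4261*I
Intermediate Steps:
K(Q) = 20*Q**2 (K(Q) = ((2*Q)*(2*Q))*5 = (4*Q**2)*5 = 20*Q**2)
x = I*sqrt(71) (x = sqrt(37 - 108) = sqrt(-71) = I*sqrt(71) ≈ 8.4261*I)
x + K(R)*(-7) = I*sqrt(71) + (20*23**2)*(-7) = I*sqrt(71) + (20*529)*(-7) = I*sqrt(71) + 10580*(-7) = I*sqrt(71) - 74060 = -74060 + I*sqrt(71)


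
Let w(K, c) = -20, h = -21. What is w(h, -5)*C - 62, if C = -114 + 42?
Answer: 1378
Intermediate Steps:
C = -72
w(h, -5)*C - 62 = -20*(-72) - 62 = 1440 - 62 = 1378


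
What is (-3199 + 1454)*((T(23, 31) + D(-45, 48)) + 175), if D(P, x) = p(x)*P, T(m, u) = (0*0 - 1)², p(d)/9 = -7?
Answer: -5254195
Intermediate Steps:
p(d) = -63 (p(d) = 9*(-7) = -63)
T(m, u) = 1 (T(m, u) = (0 - 1)² = (-1)² = 1)
D(P, x) = -63*P
(-3199 + 1454)*((T(23, 31) + D(-45, 48)) + 175) = (-3199 + 1454)*((1 - 63*(-45)) + 175) = -1745*((1 + 2835) + 175) = -1745*(2836 + 175) = -1745*3011 = -5254195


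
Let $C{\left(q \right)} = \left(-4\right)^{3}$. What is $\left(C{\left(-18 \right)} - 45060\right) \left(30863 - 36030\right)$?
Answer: $233155708$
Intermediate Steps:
$C{\left(q \right)} = -64$
$\left(C{\left(-18 \right)} - 45060\right) \left(30863 - 36030\right) = \left(-64 - 45060\right) \left(30863 - 36030\right) = \left(-45124\right) \left(-5167\right) = 233155708$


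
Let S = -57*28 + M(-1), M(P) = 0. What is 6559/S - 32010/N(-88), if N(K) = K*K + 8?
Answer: -15967/1938 ≈ -8.2389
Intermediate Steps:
N(K) = 8 + K² (N(K) = K² + 8 = 8 + K²)
S = -1596 (S = -57*28 + 0 = -1596 + 0 = -1596)
6559/S - 32010/N(-88) = 6559/(-1596) - 32010/(8 + (-88)²) = 6559*(-1/1596) - 32010/(8 + 7744) = -937/228 - 32010/7752 = -937/228 - 32010*1/7752 = -937/228 - 5335/1292 = -15967/1938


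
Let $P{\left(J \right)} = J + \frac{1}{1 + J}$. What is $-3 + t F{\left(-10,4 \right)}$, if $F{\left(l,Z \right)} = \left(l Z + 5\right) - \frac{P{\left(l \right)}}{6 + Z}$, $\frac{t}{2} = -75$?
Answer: $\frac{15286}{3} \approx 5095.3$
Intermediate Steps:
$t = -150$ ($t = 2 \left(-75\right) = -150$)
$F{\left(l,Z \right)} = 5 + Z l - \frac{1 + l + l^{2}}{\left(1 + l\right) \left(6 + Z\right)}$ ($F{\left(l,Z \right)} = \left(l Z + 5\right) - \frac{\frac{1}{1 + l} \left(1 + l + l^{2}\right)}{6 + Z} = \left(Z l + 5\right) - \frac{1 + l + l^{2}}{\left(1 + l\right) \left(6 + Z\right)} = \left(5 + Z l\right) - \frac{1 + l + l^{2}}{\left(1 + l\right) \left(6 + Z\right)} = 5 + Z l - \frac{1 + l + l^{2}}{\left(1 + l\right) \left(6 + Z\right)}$)
$-3 + t F{\left(-10,4 \right)} = -3 - 150 \frac{-1 - -10 - \left(-10\right)^{2} + \left(1 - 10\right) \left(30 + 5 \cdot 4 - 10 \cdot 4^{2} + 6 \cdot 4 \left(-10\right)\right)}{\left(1 - 10\right) \left(6 + 4\right)} = -3 - 150 \frac{-1 + 10 - 100 - 9 \left(30 + 20 - 160 - 240\right)}{\left(-9\right) 10} = -3 - 150 \left(\left(- \frac{1}{9}\right) \frac{1}{10} \left(-1 + 10 - 100 - 9 \left(30 + 20 - 160 - 240\right)\right)\right) = -3 - 150 \left(\left(- \frac{1}{9}\right) \frac{1}{10} \left(-1 + 10 - 100 - -3150\right)\right) = -3 - 150 \left(\left(- \frac{1}{9}\right) \frac{1}{10} \left(-1 + 10 - 100 + 3150\right)\right) = -3 - 150 \left(\left(- \frac{1}{9}\right) \frac{1}{10} \cdot 3059\right) = -3 - - \frac{15295}{3} = -3 + \frac{15295}{3} = \frac{15286}{3}$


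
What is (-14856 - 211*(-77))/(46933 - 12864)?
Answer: 1391/34069 ≈ 0.040829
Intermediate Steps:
(-14856 - 211*(-77))/(46933 - 12864) = (-14856 + 16247)/34069 = 1391*(1/34069) = 1391/34069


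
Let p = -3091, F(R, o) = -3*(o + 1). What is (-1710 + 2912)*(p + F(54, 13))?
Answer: -3765866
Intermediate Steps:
F(R, o) = -3 - 3*o (F(R, o) = -3*(1 + o) = -3 - 3*o)
(-1710 + 2912)*(p + F(54, 13)) = (-1710 + 2912)*(-3091 + (-3 - 3*13)) = 1202*(-3091 + (-3 - 39)) = 1202*(-3091 - 42) = 1202*(-3133) = -3765866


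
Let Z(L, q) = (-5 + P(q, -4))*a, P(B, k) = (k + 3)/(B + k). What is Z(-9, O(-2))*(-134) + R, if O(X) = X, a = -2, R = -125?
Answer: -4261/3 ≈ -1420.3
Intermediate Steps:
P(B, k) = (3 + k)/(B + k)
Z(L, q) = 10 + 2/(-4 + q) (Z(L, q) = (-5 + (3 - 4)/(q - 4))*(-2) = (-5 - 1/(-4 + q))*(-2) = 10 + 2/(-4 + q))
Z(-9, O(-2))*(-134) + R = (2*(-19 + 5*(-2))/(-4 - 2))*(-134) - 125 = (2*(-19 - 10)/(-6))*(-134) - 125 = (2*(-⅙)*(-29))*(-134) - 125 = (29/3)*(-134) - 125 = -3886/3 - 125 = -4261/3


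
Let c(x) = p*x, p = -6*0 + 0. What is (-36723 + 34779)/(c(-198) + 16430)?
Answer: -972/8215 ≈ -0.11832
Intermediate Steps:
p = 0 (p = 0 + 0 = 0)
c(x) = 0 (c(x) = 0*x = 0)
(-36723 + 34779)/(c(-198) + 16430) = (-36723 + 34779)/(0 + 16430) = -1944/16430 = -1944*1/16430 = -972/8215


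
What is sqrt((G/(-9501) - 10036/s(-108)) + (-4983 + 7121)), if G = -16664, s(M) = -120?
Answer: sqrt(20070294625230)/95010 ≈ 47.153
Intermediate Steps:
sqrt((G/(-9501) - 10036/s(-108)) + (-4983 + 7121)) = sqrt((-16664/(-9501) - 10036/(-120)) + (-4983 + 7121)) = sqrt((-16664*(-1/9501) - 10036*(-1/120)) + 2138) = sqrt((16664/9501 + 2509/30) + 2138) = sqrt(8112643/95010 + 2138) = sqrt(211244023/95010) = sqrt(20070294625230)/95010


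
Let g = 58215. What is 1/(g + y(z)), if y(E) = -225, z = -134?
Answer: 1/57990 ≈ 1.7244e-5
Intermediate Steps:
1/(g + y(z)) = 1/(58215 - 225) = 1/57990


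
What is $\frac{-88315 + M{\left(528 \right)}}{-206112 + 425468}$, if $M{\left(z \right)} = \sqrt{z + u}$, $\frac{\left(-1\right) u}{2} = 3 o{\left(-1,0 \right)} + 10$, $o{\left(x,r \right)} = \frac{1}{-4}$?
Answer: $- \frac{88315}{219356} + \frac{\sqrt{2038}}{438712} \approx -0.40251$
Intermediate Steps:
$o{\left(x,r \right)} = - \frac{1}{4}$
$u = - \frac{37}{2}$ ($u = - 2 \left(3 \left(- \frac{1}{4}\right) + 10\right) = - 2 \left(- \frac{3}{4} + 10\right) = \left(-2\right) \frac{37}{4} = - \frac{37}{2} \approx -18.5$)
$M{\left(z \right)} = \sqrt{- \frac{37}{2} + z}$ ($M{\left(z \right)} = \sqrt{z - \frac{37}{2}} = \sqrt{- \frac{37}{2} + z}$)
$\frac{-88315 + M{\left(528 \right)}}{-206112 + 425468} = \frac{-88315 + \frac{\sqrt{-74 + 4 \cdot 528}}{2}}{-206112 + 425468} = \frac{-88315 + \frac{\sqrt{-74 + 2112}}{2}}{219356} = \left(-88315 + \frac{\sqrt{2038}}{2}\right) \frac{1}{219356} = - \frac{88315}{219356} + \frac{\sqrt{2038}}{438712}$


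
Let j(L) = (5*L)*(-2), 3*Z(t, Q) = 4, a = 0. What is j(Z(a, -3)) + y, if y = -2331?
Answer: -7033/3 ≈ -2344.3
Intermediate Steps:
Z(t, Q) = 4/3 (Z(t, Q) = (⅓)*4 = 4/3)
j(L) = -10*L
j(Z(a, -3)) + y = -10*4/3 - 2331 = -40/3 - 2331 = -7033/3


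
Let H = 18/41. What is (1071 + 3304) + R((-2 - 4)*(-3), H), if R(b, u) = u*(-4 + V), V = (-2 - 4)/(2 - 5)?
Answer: 179339/41 ≈ 4374.1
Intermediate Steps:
V = 2 (V = -6/(-3) = -6*(-⅓) = 2)
H = 18/41 (H = 18*(1/41) = 18/41 ≈ 0.43902)
R(b, u) = -2*u (R(b, u) = u*(-4 + 2) = u*(-2) = -2*u)
(1071 + 3304) + R((-2 - 4)*(-3), H) = (1071 + 3304) - 2*18/41 = 4375 - 36/41 = 179339/41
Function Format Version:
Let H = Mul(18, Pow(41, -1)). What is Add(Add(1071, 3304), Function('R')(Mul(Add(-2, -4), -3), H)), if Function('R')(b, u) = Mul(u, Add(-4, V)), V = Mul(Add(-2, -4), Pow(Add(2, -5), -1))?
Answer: Rational(179339, 41) ≈ 4374.1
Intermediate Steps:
V = 2 (V = Mul(-6, Pow(-3, -1)) = Mul(-6, Rational(-1, 3)) = 2)
H = Rational(18, 41) (H = Mul(18, Rational(1, 41)) = Rational(18, 41) ≈ 0.43902)
Function('R')(b, u) = Mul(-2, u) (Function('R')(b, u) = Mul(u, Add(-4, 2)) = Mul(u, -2) = Mul(-2, u))
Add(Add(1071, 3304), Function('R')(Mul(Add(-2, -4), -3), H)) = Add(Add(1071, 3304), Mul(-2, Rational(18, 41))) = Add(4375, Rational(-36, 41)) = Rational(179339, 41)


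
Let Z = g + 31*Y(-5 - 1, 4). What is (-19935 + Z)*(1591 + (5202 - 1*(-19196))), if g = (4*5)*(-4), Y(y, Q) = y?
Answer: -525003789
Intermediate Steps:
g = -80 (g = 20*(-4) = -80)
Z = -266 (Z = -80 + 31*(-5 - 1) = -80 + 31*(-6) = -80 - 186 = -266)
(-19935 + Z)*(1591 + (5202 - 1*(-19196))) = (-19935 - 266)*(1591 + (5202 - 1*(-19196))) = -20201*(1591 + (5202 + 19196)) = -20201*(1591 + 24398) = -20201*25989 = -525003789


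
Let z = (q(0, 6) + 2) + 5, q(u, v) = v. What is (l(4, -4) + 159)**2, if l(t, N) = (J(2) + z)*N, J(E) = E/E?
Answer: 10609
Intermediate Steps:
z = 13 (z = (6 + 2) + 5 = 8 + 5 = 13)
J(E) = 1
l(t, N) = 14*N (l(t, N) = (1 + 13)*N = 14*N)
(l(4, -4) + 159)**2 = (14*(-4) + 159)**2 = (-56 + 159)**2 = 103**2 = 10609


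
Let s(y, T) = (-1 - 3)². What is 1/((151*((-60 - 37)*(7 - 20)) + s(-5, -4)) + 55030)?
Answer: 1/245457 ≈ 4.0740e-6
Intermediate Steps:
s(y, T) = 16 (s(y, T) = (-4)² = 16)
1/((151*((-60 - 37)*(7 - 20)) + s(-5, -4)) + 55030) = 1/((151*((-60 - 37)*(7 - 20)) + 16) + 55030) = 1/((151*(-97*(-13)) + 16) + 55030) = 1/((151*1261 + 16) + 55030) = 1/((190411 + 16) + 55030) = 1/(190427 + 55030) = 1/245457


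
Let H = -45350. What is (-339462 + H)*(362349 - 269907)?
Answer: -35572790904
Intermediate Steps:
(-339462 + H)*(362349 - 269907) = (-339462 - 45350)*(362349 - 269907) = -384812*92442 = -35572790904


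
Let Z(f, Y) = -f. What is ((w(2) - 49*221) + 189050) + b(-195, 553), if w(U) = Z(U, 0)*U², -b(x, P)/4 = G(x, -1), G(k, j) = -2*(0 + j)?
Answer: 178205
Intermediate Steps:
G(k, j) = -2*j
b(x, P) = -8 (b(x, P) = -(-8)*(-1) = -4*2 = -8)
w(U) = -U³ (w(U) = (-U)*U² = -U³)
((w(2) - 49*221) + 189050) + b(-195, 553) = ((-1*2³ - 49*221) + 189050) - 8 = ((-1*8 - 10829) + 189050) - 8 = ((-8 - 10829) + 189050) - 8 = (-10837 + 189050) - 8 = 178213 - 8 = 178205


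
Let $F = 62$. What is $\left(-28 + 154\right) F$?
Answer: $7812$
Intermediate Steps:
$\left(-28 + 154\right) F = \left(-28 + 154\right) 62 = 126 \cdot 62 = 7812$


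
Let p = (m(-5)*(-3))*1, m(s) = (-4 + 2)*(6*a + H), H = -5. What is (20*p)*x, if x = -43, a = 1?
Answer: -5160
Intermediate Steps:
m(s) = -2 (m(s) = (-4 + 2)*(6*1 - 5) = -2*(6 - 5) = -2*1 = -2)
p = 6 (p = -2*(-3)*1 = 6*1 = 6)
(20*p)*x = (20*6)*(-43) = 120*(-43) = -5160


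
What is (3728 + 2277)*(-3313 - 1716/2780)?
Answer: -2765859764/139 ≈ -1.9898e+7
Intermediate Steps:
(3728 + 2277)*(-3313 - 1716/2780) = 6005*(-3313 - 1716*1/2780) = 6005*(-3313 - 429/695) = 6005*(-2302964/695) = -2765859764/139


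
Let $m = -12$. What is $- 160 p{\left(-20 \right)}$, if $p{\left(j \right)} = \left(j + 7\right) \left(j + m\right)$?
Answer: $-66560$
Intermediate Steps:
$p{\left(j \right)} = \left(-12 + j\right) \left(7 + j\right)$ ($p{\left(j \right)} = \left(j + 7\right) \left(j - 12\right) = \left(7 + j\right) \left(-12 + j\right) = \left(-12 + j\right) \left(7 + j\right)$)
$- 160 p{\left(-20 \right)} = - 160 \left(-84 + \left(-20\right)^{2} - -100\right) = - 160 \left(-84 + 400 + 100\right) = \left(-160\right) 416 = -66560$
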